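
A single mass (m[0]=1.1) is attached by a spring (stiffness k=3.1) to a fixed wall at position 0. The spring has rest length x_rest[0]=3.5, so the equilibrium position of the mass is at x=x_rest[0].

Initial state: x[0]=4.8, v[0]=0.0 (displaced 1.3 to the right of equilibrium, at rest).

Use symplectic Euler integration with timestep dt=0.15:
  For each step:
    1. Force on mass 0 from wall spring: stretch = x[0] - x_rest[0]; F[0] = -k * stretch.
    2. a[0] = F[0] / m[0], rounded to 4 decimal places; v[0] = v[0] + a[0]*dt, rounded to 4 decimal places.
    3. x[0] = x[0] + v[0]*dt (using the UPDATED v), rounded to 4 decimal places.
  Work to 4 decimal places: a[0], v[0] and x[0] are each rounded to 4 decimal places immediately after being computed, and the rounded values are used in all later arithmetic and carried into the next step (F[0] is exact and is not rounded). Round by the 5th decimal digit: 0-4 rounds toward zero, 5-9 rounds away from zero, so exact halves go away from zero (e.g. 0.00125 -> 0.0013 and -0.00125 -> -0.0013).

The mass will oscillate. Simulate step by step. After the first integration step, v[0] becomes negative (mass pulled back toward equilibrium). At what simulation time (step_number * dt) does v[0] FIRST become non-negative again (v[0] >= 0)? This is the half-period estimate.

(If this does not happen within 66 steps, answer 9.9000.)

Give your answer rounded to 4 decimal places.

Answer: 1.9500

Derivation:
Step 0: x=[4.8000] v=[0.0000]
Step 1: x=[4.7176] v=[-0.5495]
Step 2: x=[4.5580] v=[-1.0642]
Step 3: x=[4.3313] v=[-1.5114]
Step 4: x=[4.0519] v=[-1.8628]
Step 5: x=[3.7375] v=[-2.0961]
Step 6: x=[3.4080] v=[-2.1965]
Step 7: x=[3.0844] v=[-2.1576]
Step 8: x=[2.7871] v=[-1.9819]
Step 9: x=[2.5350] v=[-1.6805]
Step 10: x=[2.3441] v=[-1.2726]
Step 11: x=[2.2265] v=[-0.7840]
Step 12: x=[2.1896] v=[-0.2457]
Step 13: x=[2.2358] v=[0.3082]
First v>=0 after going negative at step 13, time=1.9500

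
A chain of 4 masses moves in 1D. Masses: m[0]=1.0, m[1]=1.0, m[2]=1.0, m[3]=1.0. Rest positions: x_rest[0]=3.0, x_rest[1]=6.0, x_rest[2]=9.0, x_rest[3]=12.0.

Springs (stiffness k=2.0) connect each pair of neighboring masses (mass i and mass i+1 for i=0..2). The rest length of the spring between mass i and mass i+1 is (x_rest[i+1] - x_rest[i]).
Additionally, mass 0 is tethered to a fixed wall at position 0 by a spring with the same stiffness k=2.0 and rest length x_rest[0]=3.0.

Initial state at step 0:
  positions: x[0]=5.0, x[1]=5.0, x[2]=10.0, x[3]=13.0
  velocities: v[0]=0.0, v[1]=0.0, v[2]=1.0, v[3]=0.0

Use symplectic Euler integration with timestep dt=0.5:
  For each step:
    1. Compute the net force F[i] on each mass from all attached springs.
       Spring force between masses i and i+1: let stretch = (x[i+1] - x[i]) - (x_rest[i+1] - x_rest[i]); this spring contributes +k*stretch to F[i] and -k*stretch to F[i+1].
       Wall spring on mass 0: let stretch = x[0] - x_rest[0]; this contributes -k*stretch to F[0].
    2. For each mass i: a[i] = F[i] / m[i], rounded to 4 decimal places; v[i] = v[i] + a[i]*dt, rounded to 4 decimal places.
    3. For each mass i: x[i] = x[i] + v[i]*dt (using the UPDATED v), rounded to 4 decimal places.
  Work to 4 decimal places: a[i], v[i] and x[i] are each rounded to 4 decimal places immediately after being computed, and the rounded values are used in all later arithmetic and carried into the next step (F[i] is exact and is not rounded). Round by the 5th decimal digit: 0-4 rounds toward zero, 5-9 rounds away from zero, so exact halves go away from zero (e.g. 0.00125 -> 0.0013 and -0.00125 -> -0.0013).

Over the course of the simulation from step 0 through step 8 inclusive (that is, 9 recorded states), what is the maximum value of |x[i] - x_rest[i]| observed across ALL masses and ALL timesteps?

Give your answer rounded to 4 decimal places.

Answer: 2.5000

Derivation:
Step 0: x=[5.0000 5.0000 10.0000 13.0000] v=[0.0000 0.0000 1.0000 0.0000]
Step 1: x=[2.5000 7.5000 9.5000 13.0000] v=[-5.0000 5.0000 -1.0000 0.0000]
Step 2: x=[1.2500 8.5000 9.7500 12.7500] v=[-2.5000 2.0000 0.5000 -0.5000]
Step 3: x=[3.0000 6.5000 10.8750 12.5000] v=[3.5000 -4.0000 2.2500 -0.5000]
Step 4: x=[5.0000 4.9375 10.6250 12.9375] v=[4.0000 -3.1250 -0.5000 0.8750]
Step 5: x=[4.4688 6.2500 8.6875 13.7188] v=[-1.0625 2.6250 -3.8750 1.5625]
Step 6: x=[2.5938 7.8907 8.0469 13.4844] v=[-3.7501 3.2813 -1.2812 -0.4688]
Step 7: x=[2.0703 6.9610 10.0470 12.0313] v=[-1.0470 -1.8594 4.0001 -2.9063]
Step 8: x=[2.9570 5.1290 11.4962 11.0860] v=[1.7734 -3.6641 2.8984 -1.8906]
Max displacement = 2.5000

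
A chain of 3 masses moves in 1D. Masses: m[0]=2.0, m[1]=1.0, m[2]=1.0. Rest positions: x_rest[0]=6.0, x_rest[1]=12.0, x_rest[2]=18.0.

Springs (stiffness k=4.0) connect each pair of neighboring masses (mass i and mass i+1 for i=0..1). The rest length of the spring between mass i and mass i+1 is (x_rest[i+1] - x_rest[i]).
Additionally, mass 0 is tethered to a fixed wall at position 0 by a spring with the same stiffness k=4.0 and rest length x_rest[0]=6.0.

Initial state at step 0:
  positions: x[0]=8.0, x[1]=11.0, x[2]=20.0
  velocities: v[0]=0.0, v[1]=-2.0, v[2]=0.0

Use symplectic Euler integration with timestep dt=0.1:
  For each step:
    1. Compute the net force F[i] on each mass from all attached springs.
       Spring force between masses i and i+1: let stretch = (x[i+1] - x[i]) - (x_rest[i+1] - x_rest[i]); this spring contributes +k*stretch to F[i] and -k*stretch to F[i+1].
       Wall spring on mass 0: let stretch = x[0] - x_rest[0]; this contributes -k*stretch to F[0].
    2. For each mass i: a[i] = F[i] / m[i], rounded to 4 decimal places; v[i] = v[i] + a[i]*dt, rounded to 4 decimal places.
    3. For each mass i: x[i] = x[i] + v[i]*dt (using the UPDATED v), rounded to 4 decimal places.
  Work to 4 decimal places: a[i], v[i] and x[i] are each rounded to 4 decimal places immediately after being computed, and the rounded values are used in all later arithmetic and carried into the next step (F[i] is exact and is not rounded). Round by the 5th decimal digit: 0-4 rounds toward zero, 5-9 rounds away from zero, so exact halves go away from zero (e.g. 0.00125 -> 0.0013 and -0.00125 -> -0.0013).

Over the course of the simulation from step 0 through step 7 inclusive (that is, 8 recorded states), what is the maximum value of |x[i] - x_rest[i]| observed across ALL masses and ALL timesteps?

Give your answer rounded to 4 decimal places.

Answer: 2.0978

Derivation:
Step 0: x=[8.0000 11.0000 20.0000] v=[0.0000 -2.0000 0.0000]
Step 1: x=[7.9000 11.0400 19.8800] v=[-1.0000 0.4000 -1.2000]
Step 2: x=[7.7048 11.3080 19.6464] v=[-1.9520 2.6800 -2.3360]
Step 3: x=[7.4276 11.7654 19.3193] v=[-2.7723 4.5741 -3.2714]
Step 4: x=[7.0886 12.3515 18.9300] v=[-3.3903 5.8605 -3.8930]
Step 5: x=[6.7131 12.9902 18.5176] v=[-3.7554 6.3867 -4.1244]
Step 6: x=[6.3288 13.5989 18.1241] v=[-3.8426 6.0868 -3.9354]
Step 7: x=[5.9634 14.0978 17.7896] v=[-3.6543 4.9888 -3.3455]
Max displacement = 2.0978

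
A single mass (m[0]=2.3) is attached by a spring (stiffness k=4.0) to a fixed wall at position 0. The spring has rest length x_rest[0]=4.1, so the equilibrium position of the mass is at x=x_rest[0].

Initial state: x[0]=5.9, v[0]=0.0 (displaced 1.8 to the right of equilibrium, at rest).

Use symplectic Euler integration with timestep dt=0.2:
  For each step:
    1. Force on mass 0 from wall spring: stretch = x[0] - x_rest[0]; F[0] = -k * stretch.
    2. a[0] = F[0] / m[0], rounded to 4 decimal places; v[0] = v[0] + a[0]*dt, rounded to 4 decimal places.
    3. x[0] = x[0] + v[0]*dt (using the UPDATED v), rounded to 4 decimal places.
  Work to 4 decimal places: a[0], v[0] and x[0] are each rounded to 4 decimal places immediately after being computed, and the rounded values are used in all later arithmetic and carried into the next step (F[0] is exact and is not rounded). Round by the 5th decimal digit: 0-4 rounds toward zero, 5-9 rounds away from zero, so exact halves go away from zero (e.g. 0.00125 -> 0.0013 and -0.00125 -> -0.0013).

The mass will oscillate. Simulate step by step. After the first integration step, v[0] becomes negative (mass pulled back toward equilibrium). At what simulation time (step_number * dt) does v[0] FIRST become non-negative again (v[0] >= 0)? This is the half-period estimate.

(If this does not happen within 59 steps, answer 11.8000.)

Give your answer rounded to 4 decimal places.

Answer: 2.4000

Derivation:
Step 0: x=[5.9000] v=[0.0000]
Step 1: x=[5.7748] v=[-0.6261]
Step 2: x=[5.5331] v=[-1.2086]
Step 3: x=[5.1917] v=[-1.7071]
Step 4: x=[4.7743] v=[-2.0868]
Step 5: x=[4.3100] v=[-2.3213]
Step 6: x=[3.8311] v=[-2.3943]
Step 7: x=[3.3709] v=[-2.3008]
Step 8: x=[2.9615] v=[-2.0472]
Step 9: x=[2.6313] v=[-1.6512]
Step 10: x=[2.4032] v=[-1.1403]
Step 11: x=[2.2932] v=[-0.5501]
Step 12: x=[2.3089] v=[0.0784]
First v>=0 after going negative at step 12, time=2.4000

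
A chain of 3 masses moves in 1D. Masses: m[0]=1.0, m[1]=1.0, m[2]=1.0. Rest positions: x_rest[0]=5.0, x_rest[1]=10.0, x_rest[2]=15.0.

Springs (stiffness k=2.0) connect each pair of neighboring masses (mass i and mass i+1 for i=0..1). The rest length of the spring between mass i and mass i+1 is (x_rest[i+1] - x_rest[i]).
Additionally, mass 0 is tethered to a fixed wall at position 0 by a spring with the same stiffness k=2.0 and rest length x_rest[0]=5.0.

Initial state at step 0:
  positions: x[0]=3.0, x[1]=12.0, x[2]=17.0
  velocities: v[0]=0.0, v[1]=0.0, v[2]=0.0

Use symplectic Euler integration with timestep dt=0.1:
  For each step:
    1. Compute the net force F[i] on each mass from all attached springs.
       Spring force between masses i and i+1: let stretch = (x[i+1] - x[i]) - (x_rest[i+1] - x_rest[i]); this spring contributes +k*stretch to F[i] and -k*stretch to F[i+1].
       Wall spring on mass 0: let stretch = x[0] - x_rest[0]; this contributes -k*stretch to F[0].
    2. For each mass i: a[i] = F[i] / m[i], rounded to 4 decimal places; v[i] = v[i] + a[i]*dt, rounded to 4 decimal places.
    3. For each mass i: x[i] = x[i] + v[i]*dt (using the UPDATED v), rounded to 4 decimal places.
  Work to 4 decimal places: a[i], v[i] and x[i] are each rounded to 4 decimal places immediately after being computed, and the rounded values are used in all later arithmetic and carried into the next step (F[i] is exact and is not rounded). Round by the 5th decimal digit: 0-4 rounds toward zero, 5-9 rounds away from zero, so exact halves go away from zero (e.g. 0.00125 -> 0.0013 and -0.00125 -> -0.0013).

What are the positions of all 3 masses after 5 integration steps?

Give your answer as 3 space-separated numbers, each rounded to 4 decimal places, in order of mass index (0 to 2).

Answer: 4.5862 10.9855 16.9479

Derivation:
Step 0: x=[3.0000 12.0000 17.0000] v=[0.0000 0.0000 0.0000]
Step 1: x=[3.1200 11.9200 17.0000] v=[1.2000 -0.8000 0.0000]
Step 2: x=[3.3536 11.7656 16.9984] v=[2.3360 -1.5440 -0.0160]
Step 3: x=[3.6884 11.5476 16.9921] v=[3.3477 -2.1798 -0.0626]
Step 4: x=[4.1066 11.2813 16.9770] v=[4.1819 -2.6627 -0.1515]
Step 5: x=[4.5862 10.9855 16.9479] v=[4.7955 -2.9585 -0.2906]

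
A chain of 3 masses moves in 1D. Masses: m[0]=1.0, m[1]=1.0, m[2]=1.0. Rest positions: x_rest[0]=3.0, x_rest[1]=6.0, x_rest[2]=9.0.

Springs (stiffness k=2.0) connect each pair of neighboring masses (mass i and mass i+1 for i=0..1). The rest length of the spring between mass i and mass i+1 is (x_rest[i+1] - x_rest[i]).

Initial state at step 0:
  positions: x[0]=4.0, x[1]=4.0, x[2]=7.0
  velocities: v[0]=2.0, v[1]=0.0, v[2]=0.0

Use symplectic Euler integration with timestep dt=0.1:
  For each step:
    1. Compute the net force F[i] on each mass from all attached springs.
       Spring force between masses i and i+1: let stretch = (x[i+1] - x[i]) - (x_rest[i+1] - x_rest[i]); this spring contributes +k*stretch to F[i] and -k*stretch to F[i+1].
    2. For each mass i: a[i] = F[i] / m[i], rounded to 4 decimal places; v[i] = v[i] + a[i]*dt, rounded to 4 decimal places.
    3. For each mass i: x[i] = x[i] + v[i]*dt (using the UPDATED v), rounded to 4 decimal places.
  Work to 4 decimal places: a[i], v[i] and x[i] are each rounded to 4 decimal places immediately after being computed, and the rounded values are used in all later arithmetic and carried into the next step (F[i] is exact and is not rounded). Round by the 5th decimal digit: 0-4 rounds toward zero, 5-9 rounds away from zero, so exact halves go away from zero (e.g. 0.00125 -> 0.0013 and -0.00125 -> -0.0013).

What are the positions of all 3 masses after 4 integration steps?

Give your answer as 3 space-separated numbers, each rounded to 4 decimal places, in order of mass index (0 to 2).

Answer: 4.1961 4.5861 7.0178

Derivation:
Step 0: x=[4.0000 4.0000 7.0000] v=[2.0000 0.0000 0.0000]
Step 1: x=[4.1400 4.0600 7.0000] v=[1.4000 0.6000 0.0000]
Step 2: x=[4.2184 4.1804 7.0012] v=[0.7840 1.2040 0.0120]
Step 3: x=[4.2360 4.3580 7.0060] v=[0.1764 1.7758 0.0478]
Step 4: x=[4.1961 4.5861 7.0178] v=[-0.3992 2.2810 0.1182]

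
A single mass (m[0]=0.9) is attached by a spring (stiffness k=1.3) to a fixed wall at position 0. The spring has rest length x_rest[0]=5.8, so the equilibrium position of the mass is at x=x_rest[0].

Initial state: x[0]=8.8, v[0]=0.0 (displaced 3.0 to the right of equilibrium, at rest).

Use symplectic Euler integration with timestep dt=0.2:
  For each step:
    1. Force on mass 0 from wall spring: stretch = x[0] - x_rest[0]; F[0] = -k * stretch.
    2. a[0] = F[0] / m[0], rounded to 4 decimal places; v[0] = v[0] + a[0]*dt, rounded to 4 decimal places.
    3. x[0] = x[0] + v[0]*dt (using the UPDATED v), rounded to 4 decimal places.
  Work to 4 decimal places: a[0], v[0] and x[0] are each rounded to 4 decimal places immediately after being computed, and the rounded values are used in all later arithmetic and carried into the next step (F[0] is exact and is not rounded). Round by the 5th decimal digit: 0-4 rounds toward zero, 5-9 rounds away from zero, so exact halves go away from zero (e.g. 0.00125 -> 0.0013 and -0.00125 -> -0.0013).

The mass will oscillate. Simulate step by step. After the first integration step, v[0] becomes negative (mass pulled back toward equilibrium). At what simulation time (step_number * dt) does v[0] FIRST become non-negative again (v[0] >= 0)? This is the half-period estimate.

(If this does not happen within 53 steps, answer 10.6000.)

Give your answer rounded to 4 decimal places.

Answer: 2.8000

Derivation:
Step 0: x=[8.8000] v=[0.0000]
Step 1: x=[8.6267] v=[-0.8667]
Step 2: x=[8.2900] v=[-1.6833]
Step 3: x=[7.8095] v=[-2.4026]
Step 4: x=[7.2129] v=[-2.9831]
Step 5: x=[6.5346] v=[-3.3913]
Step 6: x=[5.8139] v=[-3.6035]
Step 7: x=[5.0924] v=[-3.6075]
Step 8: x=[4.4118] v=[-3.4031]
Step 9: x=[3.8114] v=[-3.0021]
Step 10: x=[3.3259] v=[-2.4276]
Step 11: x=[2.9833] v=[-1.7129]
Step 12: x=[2.8035] v=[-0.8992]
Step 13: x=[2.7968] v=[-0.0335]
Step 14: x=[2.9636] v=[0.8341]
First v>=0 after going negative at step 14, time=2.8000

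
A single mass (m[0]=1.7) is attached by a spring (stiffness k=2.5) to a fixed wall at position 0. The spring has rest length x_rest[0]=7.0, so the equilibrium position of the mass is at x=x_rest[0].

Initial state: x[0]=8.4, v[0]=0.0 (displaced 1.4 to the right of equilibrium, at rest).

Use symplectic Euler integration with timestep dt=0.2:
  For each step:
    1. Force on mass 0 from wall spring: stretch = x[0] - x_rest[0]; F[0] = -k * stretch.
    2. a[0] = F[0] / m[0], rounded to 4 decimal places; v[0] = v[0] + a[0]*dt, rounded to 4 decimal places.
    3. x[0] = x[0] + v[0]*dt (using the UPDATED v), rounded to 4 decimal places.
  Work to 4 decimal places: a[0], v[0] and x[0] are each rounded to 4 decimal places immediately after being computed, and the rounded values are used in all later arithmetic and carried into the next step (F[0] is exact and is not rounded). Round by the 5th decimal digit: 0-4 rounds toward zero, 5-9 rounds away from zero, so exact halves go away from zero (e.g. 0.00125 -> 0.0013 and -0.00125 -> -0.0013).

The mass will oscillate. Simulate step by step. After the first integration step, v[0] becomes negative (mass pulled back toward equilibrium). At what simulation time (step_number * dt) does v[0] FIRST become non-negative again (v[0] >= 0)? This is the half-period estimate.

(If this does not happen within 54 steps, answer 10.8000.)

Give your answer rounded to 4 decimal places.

Answer: 2.6000

Derivation:
Step 0: x=[8.4000] v=[0.0000]
Step 1: x=[8.3176] v=[-0.4118]
Step 2: x=[8.1577] v=[-0.7993]
Step 3: x=[7.9297] v=[-1.1398]
Step 4: x=[7.6471] v=[-1.4132]
Step 5: x=[7.3264] v=[-1.6035]
Step 6: x=[6.9865] v=[-1.6995]
Step 7: x=[6.6474] v=[-1.6955]
Step 8: x=[6.3290] v=[-1.5918]
Step 9: x=[6.0501] v=[-1.3944]
Step 10: x=[5.8271] v=[-1.1150]
Step 11: x=[5.6731] v=[-0.7700]
Step 12: x=[5.5972] v=[-0.3797]
Step 13: x=[5.6038] v=[0.0329]
First v>=0 after going negative at step 13, time=2.6000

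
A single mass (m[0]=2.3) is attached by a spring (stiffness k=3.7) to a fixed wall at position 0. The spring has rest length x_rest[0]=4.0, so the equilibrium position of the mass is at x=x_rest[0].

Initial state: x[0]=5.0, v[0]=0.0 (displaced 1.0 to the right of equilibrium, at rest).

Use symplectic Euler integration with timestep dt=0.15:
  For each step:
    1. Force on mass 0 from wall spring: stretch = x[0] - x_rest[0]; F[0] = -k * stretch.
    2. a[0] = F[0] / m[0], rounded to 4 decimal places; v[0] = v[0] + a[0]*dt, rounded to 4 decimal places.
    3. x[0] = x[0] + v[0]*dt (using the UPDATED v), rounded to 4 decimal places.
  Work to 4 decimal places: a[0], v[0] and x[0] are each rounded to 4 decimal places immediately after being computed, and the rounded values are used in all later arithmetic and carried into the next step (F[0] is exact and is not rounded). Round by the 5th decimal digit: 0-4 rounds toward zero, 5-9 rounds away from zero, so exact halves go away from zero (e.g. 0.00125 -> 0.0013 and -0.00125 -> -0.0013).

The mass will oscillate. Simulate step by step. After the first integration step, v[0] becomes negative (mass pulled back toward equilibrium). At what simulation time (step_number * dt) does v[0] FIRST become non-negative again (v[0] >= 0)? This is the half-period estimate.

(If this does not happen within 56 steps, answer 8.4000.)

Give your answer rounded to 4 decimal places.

Step 0: x=[5.0000] v=[0.0000]
Step 1: x=[4.9638] v=[-0.2413]
Step 2: x=[4.8927] v=[-0.4739]
Step 3: x=[4.7893] v=[-0.6893]
Step 4: x=[4.6573] v=[-0.8798]
Step 5: x=[4.5015] v=[-1.0384]
Step 6: x=[4.3276] v=[-1.1594]
Step 7: x=[4.1418] v=[-1.2385]
Step 8: x=[3.9509] v=[-1.2727]
Step 9: x=[3.7618] v=[-1.2609]
Step 10: x=[3.5813] v=[-1.2034]
Step 11: x=[3.4159] v=[-1.1024]
Step 12: x=[3.2717] v=[-0.9615]
Step 13: x=[3.1538] v=[-0.7858]
Step 14: x=[3.0666] v=[-0.5816]
Step 15: x=[3.0131] v=[-0.3564]
Step 16: x=[2.9954] v=[-0.1183]
Step 17: x=[3.0140] v=[0.1241]
First v>=0 after going negative at step 17, time=2.5500

Answer: 2.5500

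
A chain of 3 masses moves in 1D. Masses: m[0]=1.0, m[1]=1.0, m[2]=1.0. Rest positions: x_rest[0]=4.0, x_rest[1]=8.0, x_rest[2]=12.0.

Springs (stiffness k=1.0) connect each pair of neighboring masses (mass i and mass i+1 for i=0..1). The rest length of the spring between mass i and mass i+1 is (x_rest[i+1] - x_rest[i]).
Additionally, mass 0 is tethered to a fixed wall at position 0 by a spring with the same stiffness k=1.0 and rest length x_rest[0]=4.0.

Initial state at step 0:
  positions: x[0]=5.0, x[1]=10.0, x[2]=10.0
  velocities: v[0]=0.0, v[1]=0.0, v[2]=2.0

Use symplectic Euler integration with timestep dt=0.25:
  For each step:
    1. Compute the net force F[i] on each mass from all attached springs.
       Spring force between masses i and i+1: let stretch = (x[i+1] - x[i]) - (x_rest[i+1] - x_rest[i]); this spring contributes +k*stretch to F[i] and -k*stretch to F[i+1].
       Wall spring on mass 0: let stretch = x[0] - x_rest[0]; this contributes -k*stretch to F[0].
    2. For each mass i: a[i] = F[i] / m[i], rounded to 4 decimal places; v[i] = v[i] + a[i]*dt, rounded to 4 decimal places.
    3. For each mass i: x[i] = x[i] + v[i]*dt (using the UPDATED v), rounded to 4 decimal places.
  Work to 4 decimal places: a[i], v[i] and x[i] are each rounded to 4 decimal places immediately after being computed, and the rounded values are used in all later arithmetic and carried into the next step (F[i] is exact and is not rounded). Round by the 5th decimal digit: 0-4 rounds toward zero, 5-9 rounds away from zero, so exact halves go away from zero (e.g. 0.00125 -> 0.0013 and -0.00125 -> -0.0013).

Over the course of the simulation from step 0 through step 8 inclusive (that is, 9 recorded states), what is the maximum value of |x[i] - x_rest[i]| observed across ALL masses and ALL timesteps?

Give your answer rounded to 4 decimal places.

Answer: 3.9508

Derivation:
Step 0: x=[5.0000 10.0000 10.0000] v=[0.0000 0.0000 2.0000]
Step 1: x=[5.0000 9.6875 10.7500] v=[0.0000 -1.2500 3.0000]
Step 2: x=[4.9805 9.1484 11.6836] v=[-0.0781 -2.1563 3.7344]
Step 3: x=[4.9102 8.5073 12.7088] v=[-0.2813 -2.5645 4.1006]
Step 4: x=[4.7578 7.9040 13.7214] v=[-0.6096 -2.4134 4.0502]
Step 5: x=[4.5047 7.4676 14.6204] v=[-1.0125 -1.7456 3.5959]
Step 6: x=[4.1552 7.2931 15.3223] v=[-1.3980 -0.6981 2.8077]
Step 7: x=[3.7421 7.4243 15.7724] v=[-1.6523 0.5247 1.8004]
Step 8: x=[3.3253 7.8471 15.9508] v=[-1.6673 1.6912 0.7134]
Max displacement = 3.9508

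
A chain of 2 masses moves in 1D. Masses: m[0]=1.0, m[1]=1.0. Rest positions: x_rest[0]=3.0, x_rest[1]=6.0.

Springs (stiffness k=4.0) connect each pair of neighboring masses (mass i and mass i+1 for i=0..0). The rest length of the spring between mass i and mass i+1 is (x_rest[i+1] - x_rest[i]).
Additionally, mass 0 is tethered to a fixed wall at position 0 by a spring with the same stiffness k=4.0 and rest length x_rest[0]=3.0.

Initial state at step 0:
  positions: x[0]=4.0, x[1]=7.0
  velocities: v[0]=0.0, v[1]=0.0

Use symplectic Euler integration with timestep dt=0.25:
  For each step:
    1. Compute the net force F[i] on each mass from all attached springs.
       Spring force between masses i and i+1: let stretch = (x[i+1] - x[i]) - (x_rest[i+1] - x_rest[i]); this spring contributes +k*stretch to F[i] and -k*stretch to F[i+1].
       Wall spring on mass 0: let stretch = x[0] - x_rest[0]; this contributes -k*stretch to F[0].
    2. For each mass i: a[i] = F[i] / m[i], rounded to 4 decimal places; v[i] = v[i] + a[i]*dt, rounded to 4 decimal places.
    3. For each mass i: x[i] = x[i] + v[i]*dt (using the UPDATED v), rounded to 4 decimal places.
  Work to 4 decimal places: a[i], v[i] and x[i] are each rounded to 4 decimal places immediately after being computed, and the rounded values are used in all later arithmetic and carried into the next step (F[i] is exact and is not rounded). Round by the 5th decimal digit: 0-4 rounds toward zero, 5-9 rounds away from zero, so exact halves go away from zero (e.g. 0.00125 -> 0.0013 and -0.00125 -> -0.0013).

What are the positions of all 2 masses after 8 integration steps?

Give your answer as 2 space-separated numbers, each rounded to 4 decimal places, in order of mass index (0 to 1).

Answer: 2.5702 4.8319

Derivation:
Step 0: x=[4.0000 7.0000] v=[0.0000 0.0000]
Step 1: x=[3.7500 7.0000] v=[-1.0000 0.0000]
Step 2: x=[3.3750 6.9375] v=[-1.5000 -0.2500]
Step 3: x=[3.0469 6.7344] v=[-1.3125 -0.8125]
Step 4: x=[2.8789 6.3594] v=[-0.6719 -1.5000]
Step 5: x=[2.8613 5.8643] v=[-0.0703 -1.9805]
Step 6: x=[2.8792 5.3684] v=[0.0714 -1.9835]
Step 7: x=[2.7996 5.0002] v=[-0.3186 -1.4727]
Step 8: x=[2.5702 4.8319] v=[-0.9176 -0.6733]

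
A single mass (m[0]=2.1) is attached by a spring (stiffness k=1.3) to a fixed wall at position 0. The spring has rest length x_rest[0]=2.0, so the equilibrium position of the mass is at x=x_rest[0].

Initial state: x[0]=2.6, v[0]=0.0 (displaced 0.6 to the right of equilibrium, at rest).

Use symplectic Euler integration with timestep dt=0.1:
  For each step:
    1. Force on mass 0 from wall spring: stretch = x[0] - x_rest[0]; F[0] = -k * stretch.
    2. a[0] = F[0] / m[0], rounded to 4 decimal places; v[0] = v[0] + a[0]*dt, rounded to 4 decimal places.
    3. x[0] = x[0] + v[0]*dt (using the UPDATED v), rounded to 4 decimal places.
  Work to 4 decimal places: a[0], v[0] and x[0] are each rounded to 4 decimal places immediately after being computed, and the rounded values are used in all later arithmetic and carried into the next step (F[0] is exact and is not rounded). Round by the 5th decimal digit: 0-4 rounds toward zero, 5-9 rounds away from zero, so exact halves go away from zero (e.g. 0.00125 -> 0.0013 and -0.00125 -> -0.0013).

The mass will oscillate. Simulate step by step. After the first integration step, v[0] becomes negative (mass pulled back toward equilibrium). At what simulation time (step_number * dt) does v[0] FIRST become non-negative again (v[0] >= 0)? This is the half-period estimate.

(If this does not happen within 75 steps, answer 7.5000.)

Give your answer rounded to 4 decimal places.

Step 0: x=[2.6000] v=[0.0000]
Step 1: x=[2.5963] v=[-0.0371]
Step 2: x=[2.5889] v=[-0.0740]
Step 3: x=[2.5779] v=[-0.1105]
Step 4: x=[2.5633] v=[-0.1463]
Step 5: x=[2.5452] v=[-0.1812]
Step 6: x=[2.5237] v=[-0.2150]
Step 7: x=[2.4990] v=[-0.2474]
Step 8: x=[2.4712] v=[-0.2783]
Step 9: x=[2.4405] v=[-0.3075]
Step 10: x=[2.4070] v=[-0.3348]
Step 11: x=[2.3710] v=[-0.3600]
Step 12: x=[2.3327] v=[-0.3830]
Step 13: x=[2.2923] v=[-0.4036]
Step 14: x=[2.2501] v=[-0.4217]
Step 15: x=[2.2064] v=[-0.4372]
Step 16: x=[2.1614] v=[-0.4500]
Step 17: x=[2.1154] v=[-0.4600]
Step 18: x=[2.0687] v=[-0.4671]
Step 19: x=[2.0216] v=[-0.4714]
Step 20: x=[1.9743] v=[-0.4727]
Step 21: x=[1.9272] v=[-0.4711]
Step 22: x=[1.8805] v=[-0.4666]
Step 23: x=[1.8346] v=[-0.4592]
Step 24: x=[1.7897] v=[-0.4490]
Step 25: x=[1.7461] v=[-0.4360]
Step 26: x=[1.7041] v=[-0.4203]
Step 27: x=[1.6639] v=[-0.4020]
Step 28: x=[1.6258] v=[-0.3812]
Step 29: x=[1.5900] v=[-0.3580]
Step 30: x=[1.5567] v=[-0.3326]
Step 31: x=[1.5262] v=[-0.3052]
Step 32: x=[1.4986] v=[-0.2759]
Step 33: x=[1.4741] v=[-0.2449]
Step 34: x=[1.4529] v=[-0.2123]
Step 35: x=[1.4351] v=[-0.1784]
Step 36: x=[1.4208] v=[-0.1434]
Step 37: x=[1.4101] v=[-0.1075]
Step 38: x=[1.4030] v=[-0.0710]
Step 39: x=[1.3996] v=[-0.0340]
Step 40: x=[1.3999] v=[0.0032]
First v>=0 after going negative at step 40, time=4.0000

Answer: 4.0000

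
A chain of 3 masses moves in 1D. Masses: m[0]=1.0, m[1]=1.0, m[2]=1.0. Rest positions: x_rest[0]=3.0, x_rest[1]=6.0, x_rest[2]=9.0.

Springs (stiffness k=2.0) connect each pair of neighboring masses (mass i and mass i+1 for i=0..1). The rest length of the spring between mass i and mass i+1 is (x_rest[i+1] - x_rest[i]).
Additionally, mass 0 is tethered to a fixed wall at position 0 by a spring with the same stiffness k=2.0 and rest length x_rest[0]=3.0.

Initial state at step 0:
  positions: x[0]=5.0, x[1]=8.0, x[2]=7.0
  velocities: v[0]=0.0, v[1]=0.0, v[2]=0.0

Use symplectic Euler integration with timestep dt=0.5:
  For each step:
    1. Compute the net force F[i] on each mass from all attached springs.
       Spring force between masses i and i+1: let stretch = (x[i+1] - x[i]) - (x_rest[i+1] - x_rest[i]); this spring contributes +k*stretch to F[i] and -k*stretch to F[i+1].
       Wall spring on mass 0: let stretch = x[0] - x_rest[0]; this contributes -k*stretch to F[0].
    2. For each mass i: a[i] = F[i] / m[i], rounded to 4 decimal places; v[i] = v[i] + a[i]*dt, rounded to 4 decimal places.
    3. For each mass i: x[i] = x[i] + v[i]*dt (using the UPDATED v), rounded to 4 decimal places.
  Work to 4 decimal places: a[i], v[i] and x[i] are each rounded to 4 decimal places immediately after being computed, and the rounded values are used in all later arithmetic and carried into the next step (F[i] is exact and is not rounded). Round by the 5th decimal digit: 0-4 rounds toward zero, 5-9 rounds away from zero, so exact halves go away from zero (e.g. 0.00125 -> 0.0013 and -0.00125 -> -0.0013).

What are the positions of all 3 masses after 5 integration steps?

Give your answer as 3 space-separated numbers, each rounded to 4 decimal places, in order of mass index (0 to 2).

Step 0: x=[5.0000 8.0000 7.0000] v=[0.0000 0.0000 0.0000]
Step 1: x=[4.0000 6.0000 9.0000] v=[-2.0000 -4.0000 4.0000]
Step 2: x=[2.0000 4.5000 11.0000] v=[-4.0000 -3.0000 4.0000]
Step 3: x=[0.2500 5.0000 11.2500] v=[-3.5000 1.0000 0.5000]
Step 4: x=[0.7500 6.2500 9.8750] v=[1.0000 2.5000 -2.7500]
Step 5: x=[3.6250 6.5625 8.1875] v=[5.7500 0.6250 -3.3750]

Answer: 3.6250 6.5625 8.1875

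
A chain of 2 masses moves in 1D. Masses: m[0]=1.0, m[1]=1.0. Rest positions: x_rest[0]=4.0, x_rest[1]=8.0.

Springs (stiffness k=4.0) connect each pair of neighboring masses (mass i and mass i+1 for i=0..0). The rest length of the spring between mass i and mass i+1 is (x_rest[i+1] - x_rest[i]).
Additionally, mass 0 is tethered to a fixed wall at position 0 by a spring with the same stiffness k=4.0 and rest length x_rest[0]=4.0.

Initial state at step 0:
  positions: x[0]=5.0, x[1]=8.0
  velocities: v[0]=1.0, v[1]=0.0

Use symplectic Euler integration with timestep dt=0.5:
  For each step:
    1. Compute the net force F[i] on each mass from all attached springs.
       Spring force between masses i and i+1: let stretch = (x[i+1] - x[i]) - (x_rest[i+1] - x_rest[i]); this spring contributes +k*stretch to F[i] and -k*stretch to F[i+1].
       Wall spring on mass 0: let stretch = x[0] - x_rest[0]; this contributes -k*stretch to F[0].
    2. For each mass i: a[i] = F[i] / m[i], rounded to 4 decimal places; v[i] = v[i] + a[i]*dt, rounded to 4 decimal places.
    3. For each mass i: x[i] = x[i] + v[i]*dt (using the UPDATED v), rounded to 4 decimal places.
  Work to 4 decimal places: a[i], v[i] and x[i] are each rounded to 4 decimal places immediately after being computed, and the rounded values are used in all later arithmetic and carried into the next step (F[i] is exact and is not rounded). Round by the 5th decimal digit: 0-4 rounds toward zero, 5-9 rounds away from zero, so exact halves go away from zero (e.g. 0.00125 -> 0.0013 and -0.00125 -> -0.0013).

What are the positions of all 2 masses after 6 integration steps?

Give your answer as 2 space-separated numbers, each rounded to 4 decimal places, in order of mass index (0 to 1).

Answer: 4.5000 7.0000

Derivation:
Step 0: x=[5.0000 8.0000] v=[1.0000 0.0000]
Step 1: x=[3.5000 9.0000] v=[-3.0000 2.0000]
Step 2: x=[4.0000 8.5000] v=[1.0000 -1.0000]
Step 3: x=[5.0000 7.5000] v=[2.0000 -2.0000]
Step 4: x=[3.5000 8.0000] v=[-3.0000 1.0000]
Step 5: x=[3.0000 8.0000] v=[-1.0000 0.0000]
Step 6: x=[4.5000 7.0000] v=[3.0000 -2.0000]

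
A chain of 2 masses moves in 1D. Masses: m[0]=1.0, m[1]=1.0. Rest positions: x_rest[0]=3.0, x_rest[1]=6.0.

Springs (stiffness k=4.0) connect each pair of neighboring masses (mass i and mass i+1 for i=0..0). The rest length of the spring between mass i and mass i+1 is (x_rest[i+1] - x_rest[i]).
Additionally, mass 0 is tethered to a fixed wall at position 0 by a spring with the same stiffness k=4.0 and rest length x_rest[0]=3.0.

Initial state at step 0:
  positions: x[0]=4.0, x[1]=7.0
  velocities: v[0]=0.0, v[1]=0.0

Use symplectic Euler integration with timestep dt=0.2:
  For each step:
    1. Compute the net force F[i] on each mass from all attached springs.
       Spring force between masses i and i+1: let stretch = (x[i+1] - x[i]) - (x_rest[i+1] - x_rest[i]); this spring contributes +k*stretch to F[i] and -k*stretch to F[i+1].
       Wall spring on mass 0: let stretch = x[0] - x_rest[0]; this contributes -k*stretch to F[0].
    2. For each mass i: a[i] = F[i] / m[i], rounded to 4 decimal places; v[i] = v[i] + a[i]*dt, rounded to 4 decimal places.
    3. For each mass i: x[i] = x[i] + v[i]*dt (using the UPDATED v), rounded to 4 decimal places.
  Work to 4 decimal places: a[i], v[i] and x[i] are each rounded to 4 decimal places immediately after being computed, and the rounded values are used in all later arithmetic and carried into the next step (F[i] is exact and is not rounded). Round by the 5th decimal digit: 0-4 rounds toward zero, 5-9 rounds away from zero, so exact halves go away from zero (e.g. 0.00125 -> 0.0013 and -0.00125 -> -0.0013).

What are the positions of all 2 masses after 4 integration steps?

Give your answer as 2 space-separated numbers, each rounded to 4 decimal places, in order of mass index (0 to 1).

Step 0: x=[4.0000 7.0000] v=[0.0000 0.0000]
Step 1: x=[3.8400 7.0000] v=[-0.8000 0.0000]
Step 2: x=[3.5712 6.9744] v=[-1.3440 -0.1280]
Step 3: x=[3.2755 6.8843] v=[-1.4784 -0.4506]
Step 4: x=[3.0331 6.6968] v=[-1.2118 -0.9376]

Answer: 3.0331 6.6968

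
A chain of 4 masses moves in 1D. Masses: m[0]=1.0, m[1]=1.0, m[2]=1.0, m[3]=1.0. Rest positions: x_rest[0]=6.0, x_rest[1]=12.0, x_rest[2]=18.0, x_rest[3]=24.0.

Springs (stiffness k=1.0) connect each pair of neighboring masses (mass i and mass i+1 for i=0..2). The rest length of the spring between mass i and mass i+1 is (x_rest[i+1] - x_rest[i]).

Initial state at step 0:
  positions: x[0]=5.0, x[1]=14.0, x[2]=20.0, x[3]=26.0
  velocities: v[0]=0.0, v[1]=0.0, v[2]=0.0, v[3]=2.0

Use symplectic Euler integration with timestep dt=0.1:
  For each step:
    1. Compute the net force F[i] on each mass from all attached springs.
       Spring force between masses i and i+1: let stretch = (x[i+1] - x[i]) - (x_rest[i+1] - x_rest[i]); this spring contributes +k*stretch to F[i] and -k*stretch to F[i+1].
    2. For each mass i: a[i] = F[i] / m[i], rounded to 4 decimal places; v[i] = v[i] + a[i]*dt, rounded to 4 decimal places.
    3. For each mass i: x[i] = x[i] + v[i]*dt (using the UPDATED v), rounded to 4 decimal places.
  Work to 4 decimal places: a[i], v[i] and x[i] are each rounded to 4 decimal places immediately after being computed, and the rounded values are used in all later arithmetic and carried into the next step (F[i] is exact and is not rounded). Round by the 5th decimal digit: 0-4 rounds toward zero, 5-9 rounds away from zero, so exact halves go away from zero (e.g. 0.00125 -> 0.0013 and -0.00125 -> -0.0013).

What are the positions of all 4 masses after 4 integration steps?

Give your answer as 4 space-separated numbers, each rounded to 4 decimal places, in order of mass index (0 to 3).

Step 0: x=[5.0000 14.0000 20.0000 26.0000] v=[0.0000 0.0000 0.0000 2.0000]
Step 1: x=[5.0300 13.9700 20.0000 26.2000] v=[0.3000 -0.3000 0.0000 2.0000]
Step 2: x=[5.0894 13.9109 20.0017 26.3980] v=[0.5940 -0.5910 0.0170 1.9800]
Step 3: x=[5.1770 13.8245 20.0065 26.5920] v=[0.8762 -0.8641 0.0476 1.9404]
Step 4: x=[5.2911 13.7134 20.0153 26.7802] v=[1.1410 -1.1107 0.0880 1.8819]

Answer: 5.2911 13.7134 20.0153 26.7802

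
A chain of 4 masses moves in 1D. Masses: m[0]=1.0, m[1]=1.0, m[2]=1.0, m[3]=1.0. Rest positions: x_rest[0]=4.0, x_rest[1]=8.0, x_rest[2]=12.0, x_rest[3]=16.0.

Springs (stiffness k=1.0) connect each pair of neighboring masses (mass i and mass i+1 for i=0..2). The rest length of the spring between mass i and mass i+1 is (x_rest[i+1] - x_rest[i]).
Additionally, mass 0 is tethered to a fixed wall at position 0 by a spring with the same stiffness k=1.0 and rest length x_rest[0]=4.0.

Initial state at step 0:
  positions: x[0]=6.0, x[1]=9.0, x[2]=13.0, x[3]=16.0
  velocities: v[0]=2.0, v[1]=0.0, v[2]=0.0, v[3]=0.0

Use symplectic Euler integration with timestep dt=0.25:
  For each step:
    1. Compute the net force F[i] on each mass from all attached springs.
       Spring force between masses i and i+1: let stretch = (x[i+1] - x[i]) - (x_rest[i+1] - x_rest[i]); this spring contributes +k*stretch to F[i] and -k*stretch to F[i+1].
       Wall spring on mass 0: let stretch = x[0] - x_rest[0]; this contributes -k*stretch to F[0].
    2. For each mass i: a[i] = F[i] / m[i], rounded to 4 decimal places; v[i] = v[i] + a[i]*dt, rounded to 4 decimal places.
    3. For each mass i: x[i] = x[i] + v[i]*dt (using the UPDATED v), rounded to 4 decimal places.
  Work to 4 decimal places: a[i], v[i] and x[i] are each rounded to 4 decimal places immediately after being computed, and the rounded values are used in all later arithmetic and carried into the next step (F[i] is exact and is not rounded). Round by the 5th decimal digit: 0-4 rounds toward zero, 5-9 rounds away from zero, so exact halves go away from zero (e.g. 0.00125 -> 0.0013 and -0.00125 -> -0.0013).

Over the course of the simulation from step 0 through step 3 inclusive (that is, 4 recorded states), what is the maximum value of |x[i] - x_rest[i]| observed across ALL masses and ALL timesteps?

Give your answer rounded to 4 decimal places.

Step 0: x=[6.0000 9.0000 13.0000 16.0000] v=[2.0000 0.0000 0.0000 0.0000]
Step 1: x=[6.3125 9.0625 12.9375 16.0625] v=[1.2500 0.2500 -0.2500 0.2500]
Step 2: x=[6.4024 9.1953 12.8281 16.1797] v=[0.3594 0.5313 -0.4375 0.4688]
Step 3: x=[6.2667 9.3806 12.7012 16.3374] v=[-0.5430 0.7413 -0.5078 0.6309]
Max displacement = 2.4024

Answer: 2.4024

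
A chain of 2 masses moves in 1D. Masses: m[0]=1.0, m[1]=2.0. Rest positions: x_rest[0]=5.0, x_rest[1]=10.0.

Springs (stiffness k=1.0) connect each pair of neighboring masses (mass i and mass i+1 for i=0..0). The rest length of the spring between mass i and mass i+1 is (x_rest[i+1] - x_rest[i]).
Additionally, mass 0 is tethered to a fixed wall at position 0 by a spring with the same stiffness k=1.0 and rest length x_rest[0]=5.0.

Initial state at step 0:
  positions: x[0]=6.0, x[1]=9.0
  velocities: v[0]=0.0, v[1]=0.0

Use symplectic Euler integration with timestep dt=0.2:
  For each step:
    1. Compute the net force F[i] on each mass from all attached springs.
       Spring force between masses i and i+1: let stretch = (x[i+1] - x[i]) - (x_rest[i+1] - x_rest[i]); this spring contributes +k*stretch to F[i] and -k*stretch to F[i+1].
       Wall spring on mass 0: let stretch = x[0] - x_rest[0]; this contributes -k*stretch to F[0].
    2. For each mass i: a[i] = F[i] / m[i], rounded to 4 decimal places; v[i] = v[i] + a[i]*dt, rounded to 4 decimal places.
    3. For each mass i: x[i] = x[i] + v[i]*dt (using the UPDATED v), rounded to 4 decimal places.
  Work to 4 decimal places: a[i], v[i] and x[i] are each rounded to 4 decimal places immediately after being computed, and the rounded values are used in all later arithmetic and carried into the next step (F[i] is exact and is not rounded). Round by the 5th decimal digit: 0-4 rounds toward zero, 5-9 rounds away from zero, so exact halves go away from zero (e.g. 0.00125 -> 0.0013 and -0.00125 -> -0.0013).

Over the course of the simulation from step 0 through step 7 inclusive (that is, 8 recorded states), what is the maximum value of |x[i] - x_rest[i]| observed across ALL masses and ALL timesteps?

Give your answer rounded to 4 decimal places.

Answer: 1.1490

Derivation:
Step 0: x=[6.0000 9.0000] v=[0.0000 0.0000]
Step 1: x=[5.8800 9.0400] v=[-0.6000 0.2000]
Step 2: x=[5.6512 9.1168] v=[-1.1440 0.3840]
Step 3: x=[5.3350 9.2243] v=[-1.5811 0.5374]
Step 4: x=[4.9610 9.3540] v=[-1.8702 0.6485]
Step 5: x=[4.5642 9.4958] v=[-1.9838 0.7092]
Step 6: x=[4.1821 9.6390] v=[-1.9103 0.7160]
Step 7: x=[3.8510 9.7731] v=[-1.6553 0.6703]
Max displacement = 1.1490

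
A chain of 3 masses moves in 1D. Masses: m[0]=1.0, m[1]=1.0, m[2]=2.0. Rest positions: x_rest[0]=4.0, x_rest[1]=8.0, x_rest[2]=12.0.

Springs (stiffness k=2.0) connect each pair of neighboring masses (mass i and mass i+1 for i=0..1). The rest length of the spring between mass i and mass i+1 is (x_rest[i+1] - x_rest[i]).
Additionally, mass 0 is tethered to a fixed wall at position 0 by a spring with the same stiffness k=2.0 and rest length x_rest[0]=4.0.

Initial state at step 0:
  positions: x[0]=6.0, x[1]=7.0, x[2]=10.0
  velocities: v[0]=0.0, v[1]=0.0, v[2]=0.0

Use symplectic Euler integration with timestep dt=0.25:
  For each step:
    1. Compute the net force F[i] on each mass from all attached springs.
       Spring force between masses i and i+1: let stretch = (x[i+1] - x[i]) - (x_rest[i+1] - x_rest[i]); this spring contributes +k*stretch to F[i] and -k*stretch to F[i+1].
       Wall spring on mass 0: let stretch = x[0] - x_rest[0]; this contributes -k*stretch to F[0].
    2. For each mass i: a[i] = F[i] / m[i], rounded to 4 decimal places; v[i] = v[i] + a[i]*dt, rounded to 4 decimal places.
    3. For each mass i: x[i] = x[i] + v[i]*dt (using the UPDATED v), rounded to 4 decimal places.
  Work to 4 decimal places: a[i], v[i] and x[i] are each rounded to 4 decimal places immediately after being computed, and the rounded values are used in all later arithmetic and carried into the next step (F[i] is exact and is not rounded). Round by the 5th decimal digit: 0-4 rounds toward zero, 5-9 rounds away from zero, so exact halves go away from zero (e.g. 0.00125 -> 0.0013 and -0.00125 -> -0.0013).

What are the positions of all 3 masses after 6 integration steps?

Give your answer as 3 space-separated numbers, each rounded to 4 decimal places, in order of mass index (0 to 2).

Step 0: x=[6.0000 7.0000 10.0000] v=[0.0000 0.0000 0.0000]
Step 1: x=[5.3750 7.2500 10.0625] v=[-2.5000 1.0000 0.2500]
Step 2: x=[4.3125 7.6172 10.1992] v=[-4.2500 1.4688 0.5469]
Step 3: x=[3.1240 7.8941 10.4246] v=[-4.7539 1.1075 0.9014]
Step 4: x=[2.1413 7.8910 10.7418] v=[-3.9309 -0.0123 1.2688]
Step 5: x=[1.6096 7.5256 11.1308] v=[-2.1267 -1.4618 1.5561]
Step 6: x=[1.6162 6.8713 11.5445] v=[0.0265 -2.6172 1.6548]

Answer: 1.6162 6.8713 11.5445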